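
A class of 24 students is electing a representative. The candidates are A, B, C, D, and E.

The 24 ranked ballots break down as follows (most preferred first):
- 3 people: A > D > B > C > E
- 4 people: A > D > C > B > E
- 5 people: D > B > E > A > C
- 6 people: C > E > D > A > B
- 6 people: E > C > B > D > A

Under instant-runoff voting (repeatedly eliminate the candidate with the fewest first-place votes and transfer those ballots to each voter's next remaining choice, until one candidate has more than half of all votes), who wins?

E

Round 1: A 7, B 0, C 6, D 5, E 6. B eliminated.
Round 2: A 7, C 6, D 5, E 6. D eliminated.
Round 3: A 7, C 6, E 11. C eliminated.
Round 4: A 7, E 17. E has a majority (≥13).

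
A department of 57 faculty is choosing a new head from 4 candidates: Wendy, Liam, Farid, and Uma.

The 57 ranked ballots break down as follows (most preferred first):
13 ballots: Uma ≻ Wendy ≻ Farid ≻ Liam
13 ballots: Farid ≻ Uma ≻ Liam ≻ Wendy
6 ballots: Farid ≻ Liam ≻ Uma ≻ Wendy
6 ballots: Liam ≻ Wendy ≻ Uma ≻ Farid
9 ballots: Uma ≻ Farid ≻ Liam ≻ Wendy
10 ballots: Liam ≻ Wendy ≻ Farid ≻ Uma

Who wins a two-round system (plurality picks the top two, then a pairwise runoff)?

Farid

Round 1 first-place votes: Wendy 0, Liam 16, Farid 19, Uma 22. Uma and Farid advance.
Runoff: Uma is ranked above Farid on 28 ballots, Farid above Uma on 29.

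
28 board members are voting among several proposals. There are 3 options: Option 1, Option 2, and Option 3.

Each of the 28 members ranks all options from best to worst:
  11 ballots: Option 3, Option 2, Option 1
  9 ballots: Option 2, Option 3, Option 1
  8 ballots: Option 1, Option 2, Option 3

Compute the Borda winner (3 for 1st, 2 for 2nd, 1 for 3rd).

Option 2

Option 1: 11×1 + 9×1 + 8×3 = 44
Option 2: 11×2 + 9×3 + 8×2 = 65
Option 3: 11×3 + 9×2 + 8×1 = 59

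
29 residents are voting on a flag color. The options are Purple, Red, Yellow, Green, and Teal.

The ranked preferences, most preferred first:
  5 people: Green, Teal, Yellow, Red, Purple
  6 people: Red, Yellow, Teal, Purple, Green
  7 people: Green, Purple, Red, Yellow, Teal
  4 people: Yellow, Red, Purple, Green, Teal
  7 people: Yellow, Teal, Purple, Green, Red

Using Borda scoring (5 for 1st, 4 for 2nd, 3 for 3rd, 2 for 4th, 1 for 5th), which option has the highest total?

Purple: 5×1 + 6×2 + 7×4 + 4×3 + 7×3 = 78
Red: 5×2 + 6×5 + 7×3 + 4×4 + 7×1 = 84
Yellow: 5×3 + 6×4 + 7×2 + 4×5 + 7×5 = 108
Green: 5×5 + 6×1 + 7×5 + 4×2 + 7×2 = 88
Teal: 5×4 + 6×3 + 7×1 + 4×1 + 7×4 = 77

Yellow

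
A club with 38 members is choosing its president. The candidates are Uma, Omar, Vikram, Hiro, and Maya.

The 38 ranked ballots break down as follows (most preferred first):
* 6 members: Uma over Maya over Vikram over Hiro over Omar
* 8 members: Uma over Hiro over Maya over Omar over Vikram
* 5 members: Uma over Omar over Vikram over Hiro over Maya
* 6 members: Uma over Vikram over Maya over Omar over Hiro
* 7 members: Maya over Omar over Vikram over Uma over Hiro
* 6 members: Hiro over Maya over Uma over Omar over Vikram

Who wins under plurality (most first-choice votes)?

First-place votes: Uma 25, Omar 0, Vikram 0, Hiro 6, Maya 7.

Uma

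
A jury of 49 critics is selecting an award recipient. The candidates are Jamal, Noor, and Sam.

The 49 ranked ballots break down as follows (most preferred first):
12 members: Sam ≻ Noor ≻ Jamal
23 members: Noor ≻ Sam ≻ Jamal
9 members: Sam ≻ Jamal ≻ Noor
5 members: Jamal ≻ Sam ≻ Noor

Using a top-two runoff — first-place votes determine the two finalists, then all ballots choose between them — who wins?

Round 1 first-place votes: Jamal 5, Noor 23, Sam 21. Noor and Sam advance.
Runoff: Noor is ranked above Sam on 23 ballots, Sam above Noor on 26.

Sam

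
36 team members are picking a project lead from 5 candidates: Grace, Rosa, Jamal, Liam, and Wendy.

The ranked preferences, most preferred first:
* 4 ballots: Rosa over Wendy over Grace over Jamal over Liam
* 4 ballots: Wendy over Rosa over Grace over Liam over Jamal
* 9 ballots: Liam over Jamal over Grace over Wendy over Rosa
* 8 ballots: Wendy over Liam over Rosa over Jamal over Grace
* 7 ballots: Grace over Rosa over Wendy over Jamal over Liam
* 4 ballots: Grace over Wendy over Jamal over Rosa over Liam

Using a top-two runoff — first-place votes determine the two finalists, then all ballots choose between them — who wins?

Round 1 first-place votes: Grace 11, Rosa 4, Jamal 0, Liam 9, Wendy 12. Wendy and Grace advance.
Runoff: Wendy is ranked above Grace on 16 ballots, Grace above Wendy on 20.

Grace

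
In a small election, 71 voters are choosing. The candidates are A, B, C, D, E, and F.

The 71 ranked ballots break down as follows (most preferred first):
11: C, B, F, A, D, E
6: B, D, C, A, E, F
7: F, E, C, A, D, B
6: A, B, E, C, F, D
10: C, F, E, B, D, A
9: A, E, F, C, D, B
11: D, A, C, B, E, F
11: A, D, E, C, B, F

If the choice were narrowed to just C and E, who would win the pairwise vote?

C

C is ranked above E on 38 ballots; E above C on 33.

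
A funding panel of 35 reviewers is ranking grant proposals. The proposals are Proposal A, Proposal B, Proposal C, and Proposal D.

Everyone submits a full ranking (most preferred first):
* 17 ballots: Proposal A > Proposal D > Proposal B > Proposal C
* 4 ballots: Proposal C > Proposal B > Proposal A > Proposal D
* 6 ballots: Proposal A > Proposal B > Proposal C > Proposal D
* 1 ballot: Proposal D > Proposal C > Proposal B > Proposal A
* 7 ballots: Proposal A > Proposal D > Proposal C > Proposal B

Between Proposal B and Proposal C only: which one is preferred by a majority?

Proposal B is ranked above Proposal C on 23 ballots; Proposal C above Proposal B on 12.

Proposal B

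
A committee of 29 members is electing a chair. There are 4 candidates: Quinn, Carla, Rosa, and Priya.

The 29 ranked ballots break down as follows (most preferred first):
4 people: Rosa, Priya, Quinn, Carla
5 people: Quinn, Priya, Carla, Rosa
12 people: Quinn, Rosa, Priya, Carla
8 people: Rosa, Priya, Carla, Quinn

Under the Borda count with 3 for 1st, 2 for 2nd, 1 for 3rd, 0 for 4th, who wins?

Quinn: 4×1 + 5×3 + 12×3 + 8×0 = 55
Carla: 4×0 + 5×1 + 12×0 + 8×1 = 13
Rosa: 4×3 + 5×0 + 12×2 + 8×3 = 60
Priya: 4×2 + 5×2 + 12×1 + 8×2 = 46

Rosa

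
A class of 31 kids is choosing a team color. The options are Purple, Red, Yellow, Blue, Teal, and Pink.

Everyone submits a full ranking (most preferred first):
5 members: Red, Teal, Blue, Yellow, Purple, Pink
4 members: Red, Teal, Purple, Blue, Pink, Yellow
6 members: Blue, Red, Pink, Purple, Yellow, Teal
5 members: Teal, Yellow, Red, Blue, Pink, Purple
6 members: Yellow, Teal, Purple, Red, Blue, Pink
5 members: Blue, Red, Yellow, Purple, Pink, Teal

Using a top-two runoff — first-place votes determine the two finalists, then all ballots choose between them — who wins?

Red

Round 1 first-place votes: Purple 0, Red 9, Yellow 6, Blue 11, Teal 5, Pink 0. Blue and Red advance.
Runoff: Blue is ranked above Red on 11 ballots, Red above Blue on 20.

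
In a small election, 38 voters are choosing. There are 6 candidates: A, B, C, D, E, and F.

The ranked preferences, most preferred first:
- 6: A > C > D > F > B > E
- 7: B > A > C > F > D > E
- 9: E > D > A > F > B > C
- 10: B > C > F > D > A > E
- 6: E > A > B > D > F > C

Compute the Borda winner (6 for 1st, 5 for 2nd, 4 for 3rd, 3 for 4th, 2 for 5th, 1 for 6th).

A: 6×6 + 7×5 + 9×4 + 10×2 + 6×5 = 157
B: 6×2 + 7×6 + 9×2 + 10×6 + 6×4 = 156
C: 6×5 + 7×4 + 9×1 + 10×5 + 6×1 = 123
D: 6×4 + 7×2 + 9×5 + 10×3 + 6×3 = 131
E: 6×1 + 7×1 + 9×6 + 10×1 + 6×6 = 113
F: 6×3 + 7×3 + 9×3 + 10×4 + 6×2 = 118

A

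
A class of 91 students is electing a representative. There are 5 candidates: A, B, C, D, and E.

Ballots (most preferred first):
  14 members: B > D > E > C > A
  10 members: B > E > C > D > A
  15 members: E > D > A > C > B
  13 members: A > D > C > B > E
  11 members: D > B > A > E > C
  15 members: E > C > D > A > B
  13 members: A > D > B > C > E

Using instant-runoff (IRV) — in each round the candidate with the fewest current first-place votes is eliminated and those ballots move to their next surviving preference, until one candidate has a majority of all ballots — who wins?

B

Round 1: A 26, B 24, C 0, D 11, E 30. C eliminated.
Round 2: A 26, B 24, D 11, E 30. D eliminated.
Round 3: A 26, B 35, E 30. A eliminated.
Round 4: B 61, E 30. B has a majority (≥46).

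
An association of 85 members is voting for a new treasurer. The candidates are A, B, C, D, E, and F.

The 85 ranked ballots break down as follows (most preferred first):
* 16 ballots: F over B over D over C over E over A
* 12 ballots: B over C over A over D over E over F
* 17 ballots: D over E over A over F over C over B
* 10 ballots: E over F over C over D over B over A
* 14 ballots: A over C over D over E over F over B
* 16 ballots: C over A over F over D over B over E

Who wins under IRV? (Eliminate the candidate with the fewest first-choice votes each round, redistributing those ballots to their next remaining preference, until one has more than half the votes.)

F

Round 1: A 14, B 12, C 16, D 17, E 10, F 16. E eliminated.
Round 2: A 14, B 12, C 16, D 17, F 26. B eliminated.
Round 3: A 14, C 28, D 17, F 26. A eliminated.
Round 4: C 42, D 17, F 26. D eliminated.
Round 5: C 42, F 43. F has a majority (≥43).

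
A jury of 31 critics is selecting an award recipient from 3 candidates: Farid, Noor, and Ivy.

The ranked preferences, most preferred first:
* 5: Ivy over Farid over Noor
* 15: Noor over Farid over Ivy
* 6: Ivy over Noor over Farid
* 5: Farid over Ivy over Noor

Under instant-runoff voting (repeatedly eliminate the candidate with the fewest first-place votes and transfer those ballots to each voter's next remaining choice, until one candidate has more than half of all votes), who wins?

Ivy

Round 1: Farid 5, Noor 15, Ivy 11. Farid eliminated.
Round 2: Noor 15, Ivy 16. Ivy has a majority (≥16).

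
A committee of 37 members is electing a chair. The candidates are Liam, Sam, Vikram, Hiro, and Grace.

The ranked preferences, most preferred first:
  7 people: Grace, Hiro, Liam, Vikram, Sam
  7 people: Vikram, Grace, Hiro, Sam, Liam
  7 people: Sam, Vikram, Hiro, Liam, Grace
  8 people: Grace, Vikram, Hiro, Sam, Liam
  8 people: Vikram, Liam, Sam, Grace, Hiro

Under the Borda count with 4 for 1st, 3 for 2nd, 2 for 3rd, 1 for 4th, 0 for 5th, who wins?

Liam: 7×2 + 7×0 + 7×1 + 8×0 + 8×3 = 45
Sam: 7×0 + 7×1 + 7×4 + 8×1 + 8×2 = 59
Vikram: 7×1 + 7×4 + 7×3 + 8×3 + 8×4 = 112
Hiro: 7×3 + 7×2 + 7×2 + 8×2 + 8×0 = 65
Grace: 7×4 + 7×3 + 7×0 + 8×4 + 8×1 = 89

Vikram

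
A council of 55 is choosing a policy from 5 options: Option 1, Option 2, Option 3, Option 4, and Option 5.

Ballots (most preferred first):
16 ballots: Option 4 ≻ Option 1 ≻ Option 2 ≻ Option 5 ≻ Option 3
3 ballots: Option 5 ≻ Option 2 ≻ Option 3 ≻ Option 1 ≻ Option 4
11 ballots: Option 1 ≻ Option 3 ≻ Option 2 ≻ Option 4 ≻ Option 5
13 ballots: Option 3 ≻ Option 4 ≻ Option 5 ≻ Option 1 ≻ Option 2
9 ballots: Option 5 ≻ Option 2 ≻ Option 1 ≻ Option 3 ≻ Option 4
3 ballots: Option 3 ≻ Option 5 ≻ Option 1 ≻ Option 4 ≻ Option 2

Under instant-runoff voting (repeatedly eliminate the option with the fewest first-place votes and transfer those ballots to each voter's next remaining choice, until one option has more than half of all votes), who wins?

Round 1: Option 1 11, Option 2 0, Option 3 16, Option 4 16, Option 5 12. Option 2 eliminated.
Round 2: Option 1 11, Option 3 16, Option 4 16, Option 5 12. Option 1 eliminated.
Round 3: Option 3 27, Option 4 16, Option 5 12. Option 5 eliminated.
Round 4: Option 3 39, Option 4 16. Option 3 has a majority (≥28).

Option 3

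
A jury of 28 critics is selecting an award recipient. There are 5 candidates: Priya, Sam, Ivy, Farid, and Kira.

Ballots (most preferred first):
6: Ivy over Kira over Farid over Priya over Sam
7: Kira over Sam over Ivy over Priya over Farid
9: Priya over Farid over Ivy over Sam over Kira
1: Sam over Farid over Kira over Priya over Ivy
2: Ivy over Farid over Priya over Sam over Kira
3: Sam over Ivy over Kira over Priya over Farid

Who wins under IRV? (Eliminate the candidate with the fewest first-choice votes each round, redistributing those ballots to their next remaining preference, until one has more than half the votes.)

Ivy

Round 1: Priya 9, Sam 4, Ivy 8, Farid 0, Kira 7. Farid eliminated.
Round 2: Priya 9, Sam 4, Ivy 8, Kira 7. Sam eliminated.
Round 3: Priya 9, Ivy 11, Kira 8. Kira eliminated.
Round 4: Priya 10, Ivy 18. Ivy has a majority (≥15).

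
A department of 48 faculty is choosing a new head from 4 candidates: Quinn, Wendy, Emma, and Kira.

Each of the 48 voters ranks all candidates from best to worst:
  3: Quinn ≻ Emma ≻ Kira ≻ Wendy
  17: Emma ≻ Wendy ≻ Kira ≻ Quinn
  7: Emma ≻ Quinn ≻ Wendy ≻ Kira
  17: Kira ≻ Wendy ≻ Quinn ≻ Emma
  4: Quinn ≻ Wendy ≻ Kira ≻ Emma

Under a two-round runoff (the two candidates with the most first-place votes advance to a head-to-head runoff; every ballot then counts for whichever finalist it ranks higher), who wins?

Emma

Round 1 first-place votes: Quinn 7, Wendy 0, Emma 24, Kira 17. Emma and Kira advance.
Runoff: Emma is ranked above Kira on 27 ballots, Kira above Emma on 21.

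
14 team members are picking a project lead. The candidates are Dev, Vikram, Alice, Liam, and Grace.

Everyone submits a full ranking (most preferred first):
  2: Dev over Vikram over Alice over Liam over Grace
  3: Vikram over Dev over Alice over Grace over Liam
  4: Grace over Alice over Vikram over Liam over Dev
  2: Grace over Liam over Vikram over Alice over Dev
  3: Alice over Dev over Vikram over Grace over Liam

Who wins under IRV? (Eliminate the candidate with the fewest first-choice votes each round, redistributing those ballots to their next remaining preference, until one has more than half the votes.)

Round 1: Dev 2, Vikram 3, Alice 3, Liam 0, Grace 6. Liam eliminated.
Round 2: Dev 2, Vikram 3, Alice 3, Grace 6. Dev eliminated.
Round 3: Vikram 5, Alice 3, Grace 6. Alice eliminated.
Round 4: Vikram 8, Grace 6. Vikram has a majority (≥8).

Vikram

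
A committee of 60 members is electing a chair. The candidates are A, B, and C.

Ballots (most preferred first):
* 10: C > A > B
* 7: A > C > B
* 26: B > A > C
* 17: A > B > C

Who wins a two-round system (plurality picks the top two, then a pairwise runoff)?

A

Round 1 first-place votes: A 24, B 26, C 10. B and A advance.
Runoff: B is ranked above A on 26 ballots, A above B on 34.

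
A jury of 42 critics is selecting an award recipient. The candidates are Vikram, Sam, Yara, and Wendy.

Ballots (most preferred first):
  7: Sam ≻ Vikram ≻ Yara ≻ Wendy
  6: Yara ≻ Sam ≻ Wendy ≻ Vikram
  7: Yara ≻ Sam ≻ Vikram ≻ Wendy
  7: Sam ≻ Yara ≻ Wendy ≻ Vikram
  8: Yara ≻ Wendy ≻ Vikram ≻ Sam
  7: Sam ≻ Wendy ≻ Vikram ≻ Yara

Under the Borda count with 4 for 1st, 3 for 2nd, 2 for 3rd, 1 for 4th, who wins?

Vikram: 7×3 + 6×1 + 7×2 + 7×1 + 8×2 + 7×2 = 78
Sam: 7×4 + 6×3 + 7×3 + 7×4 + 8×1 + 7×4 = 131
Yara: 7×2 + 6×4 + 7×4 + 7×3 + 8×4 + 7×1 = 126
Wendy: 7×1 + 6×2 + 7×1 + 7×2 + 8×3 + 7×3 = 85

Sam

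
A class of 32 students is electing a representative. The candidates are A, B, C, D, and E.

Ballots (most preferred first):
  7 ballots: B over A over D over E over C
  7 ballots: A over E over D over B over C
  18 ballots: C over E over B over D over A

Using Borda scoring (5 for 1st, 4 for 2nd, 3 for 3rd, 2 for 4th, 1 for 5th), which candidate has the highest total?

A: 7×4 + 7×5 + 18×1 = 81
B: 7×5 + 7×2 + 18×3 = 103
C: 7×1 + 7×1 + 18×5 = 104
D: 7×3 + 7×3 + 18×2 = 78
E: 7×2 + 7×4 + 18×4 = 114

E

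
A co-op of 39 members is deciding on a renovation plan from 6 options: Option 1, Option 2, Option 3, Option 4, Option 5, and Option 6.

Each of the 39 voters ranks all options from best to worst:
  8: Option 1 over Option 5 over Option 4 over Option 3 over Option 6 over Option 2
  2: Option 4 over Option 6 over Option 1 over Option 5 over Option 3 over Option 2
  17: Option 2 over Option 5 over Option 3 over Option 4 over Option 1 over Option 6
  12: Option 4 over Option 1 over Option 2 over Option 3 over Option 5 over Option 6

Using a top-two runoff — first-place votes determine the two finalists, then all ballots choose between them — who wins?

Option 4

Round 1 first-place votes: Option 1 8, Option 2 17, Option 3 0, Option 4 14, Option 5 0, Option 6 0. Option 2 and Option 4 advance.
Runoff: Option 2 is ranked above Option 4 on 17 ballots, Option 4 above Option 2 on 22.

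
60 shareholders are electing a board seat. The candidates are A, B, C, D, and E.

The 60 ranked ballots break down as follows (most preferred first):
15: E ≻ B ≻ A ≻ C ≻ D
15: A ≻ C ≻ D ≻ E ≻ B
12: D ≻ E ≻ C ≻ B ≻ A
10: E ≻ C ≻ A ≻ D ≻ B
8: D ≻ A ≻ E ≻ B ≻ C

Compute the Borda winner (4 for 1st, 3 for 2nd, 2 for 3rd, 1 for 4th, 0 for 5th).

A: 15×2 + 15×4 + 12×0 + 10×2 + 8×3 = 134
B: 15×3 + 15×0 + 12×1 + 10×0 + 8×1 = 65
C: 15×1 + 15×3 + 12×2 + 10×3 + 8×0 = 114
D: 15×0 + 15×2 + 12×4 + 10×1 + 8×4 = 120
E: 15×4 + 15×1 + 12×3 + 10×4 + 8×2 = 167

E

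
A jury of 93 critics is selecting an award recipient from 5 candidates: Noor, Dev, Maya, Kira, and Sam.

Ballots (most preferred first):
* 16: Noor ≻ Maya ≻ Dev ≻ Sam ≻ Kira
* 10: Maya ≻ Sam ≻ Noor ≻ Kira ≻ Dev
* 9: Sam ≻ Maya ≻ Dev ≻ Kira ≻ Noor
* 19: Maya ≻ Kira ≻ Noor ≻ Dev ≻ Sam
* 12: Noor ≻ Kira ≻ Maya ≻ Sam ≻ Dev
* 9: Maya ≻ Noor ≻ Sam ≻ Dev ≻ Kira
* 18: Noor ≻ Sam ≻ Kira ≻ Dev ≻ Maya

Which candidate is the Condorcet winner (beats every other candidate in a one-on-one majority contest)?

Maya vs Noor: 47–46
Maya vs Dev: 75–18
Maya vs Kira: 63–30
Maya vs Sam: 66–27
Maya beats every other candidate.

Maya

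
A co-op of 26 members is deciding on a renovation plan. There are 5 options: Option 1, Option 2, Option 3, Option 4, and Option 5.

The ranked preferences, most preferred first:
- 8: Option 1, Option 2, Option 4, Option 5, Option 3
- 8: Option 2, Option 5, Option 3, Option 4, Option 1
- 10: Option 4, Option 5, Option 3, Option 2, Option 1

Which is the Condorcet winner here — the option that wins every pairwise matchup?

Option 2 vs Option 1: 18–8
Option 2 vs Option 3: 16–10
Option 2 vs Option 4: 16–10
Option 2 vs Option 5: 16–10
Option 2 beats every other option.

Option 2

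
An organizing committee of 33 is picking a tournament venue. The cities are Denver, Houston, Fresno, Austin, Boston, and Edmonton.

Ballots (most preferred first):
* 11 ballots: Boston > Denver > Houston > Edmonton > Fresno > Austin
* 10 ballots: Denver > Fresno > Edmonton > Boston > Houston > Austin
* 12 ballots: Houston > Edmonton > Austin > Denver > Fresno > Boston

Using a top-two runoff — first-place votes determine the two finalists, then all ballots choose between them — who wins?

Boston

Round 1 first-place votes: Denver 10, Houston 12, Fresno 0, Austin 0, Boston 11, Edmonton 0. Houston and Boston advance.
Runoff: Houston is ranked above Boston on 12 ballots, Boston above Houston on 21.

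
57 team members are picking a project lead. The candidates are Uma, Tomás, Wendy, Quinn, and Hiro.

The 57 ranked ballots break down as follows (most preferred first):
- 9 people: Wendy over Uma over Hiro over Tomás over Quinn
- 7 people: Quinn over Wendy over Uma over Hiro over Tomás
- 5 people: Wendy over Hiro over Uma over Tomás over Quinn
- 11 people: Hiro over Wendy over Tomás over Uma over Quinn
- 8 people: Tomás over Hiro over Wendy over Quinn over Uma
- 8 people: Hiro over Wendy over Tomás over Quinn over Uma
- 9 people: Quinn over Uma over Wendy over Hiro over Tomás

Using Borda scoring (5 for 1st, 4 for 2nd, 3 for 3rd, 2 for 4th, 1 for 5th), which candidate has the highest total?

Uma: 9×4 + 7×3 + 5×3 + 11×2 + 8×1 + 8×1 + 9×4 = 146
Tomás: 9×2 + 7×1 + 5×2 + 11×3 + 8×5 + 8×3 + 9×1 = 141
Wendy: 9×5 + 7×4 + 5×5 + 11×4 + 8×3 + 8×4 + 9×3 = 225
Quinn: 9×1 + 7×5 + 5×1 + 11×1 + 8×2 + 8×2 + 9×5 = 137
Hiro: 9×3 + 7×2 + 5×4 + 11×5 + 8×4 + 8×5 + 9×2 = 206

Wendy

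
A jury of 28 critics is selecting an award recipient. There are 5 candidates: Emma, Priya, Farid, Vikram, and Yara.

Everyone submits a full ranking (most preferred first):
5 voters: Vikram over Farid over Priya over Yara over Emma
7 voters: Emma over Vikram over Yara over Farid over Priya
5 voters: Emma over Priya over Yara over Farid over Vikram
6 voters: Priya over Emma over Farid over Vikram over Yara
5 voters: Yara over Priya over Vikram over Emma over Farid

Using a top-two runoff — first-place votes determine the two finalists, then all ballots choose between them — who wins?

Round 1 first-place votes: Emma 12, Priya 6, Farid 0, Vikram 5, Yara 5. Emma and Priya advance.
Runoff: Emma is ranked above Priya on 12 ballots, Priya above Emma on 16.

Priya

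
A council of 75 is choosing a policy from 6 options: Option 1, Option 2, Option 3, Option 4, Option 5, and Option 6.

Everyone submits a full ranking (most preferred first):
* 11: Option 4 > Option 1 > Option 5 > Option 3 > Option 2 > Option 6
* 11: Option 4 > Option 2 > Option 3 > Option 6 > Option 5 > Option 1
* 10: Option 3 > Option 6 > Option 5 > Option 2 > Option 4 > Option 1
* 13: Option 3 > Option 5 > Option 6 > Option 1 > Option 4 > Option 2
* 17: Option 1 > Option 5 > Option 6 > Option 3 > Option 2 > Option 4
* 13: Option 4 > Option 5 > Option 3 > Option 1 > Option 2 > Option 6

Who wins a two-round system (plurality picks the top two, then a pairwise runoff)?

Option 3

Round 1 first-place votes: Option 1 17, Option 2 0, Option 3 23, Option 4 35, Option 5 0, Option 6 0. Option 4 and Option 3 advance.
Runoff: Option 4 is ranked above Option 3 on 35 ballots, Option 3 above Option 4 on 40.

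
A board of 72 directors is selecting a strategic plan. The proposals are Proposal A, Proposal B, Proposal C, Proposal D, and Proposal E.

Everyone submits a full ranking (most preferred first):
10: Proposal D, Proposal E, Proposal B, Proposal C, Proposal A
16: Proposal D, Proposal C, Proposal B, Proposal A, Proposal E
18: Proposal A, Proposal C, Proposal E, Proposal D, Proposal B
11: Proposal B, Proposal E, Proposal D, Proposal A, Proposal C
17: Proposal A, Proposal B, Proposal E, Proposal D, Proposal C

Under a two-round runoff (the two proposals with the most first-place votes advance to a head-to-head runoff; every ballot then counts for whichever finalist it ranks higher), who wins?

Proposal D

Round 1 first-place votes: Proposal A 35, Proposal B 11, Proposal C 0, Proposal D 26, Proposal E 0. Proposal A and Proposal D advance.
Runoff: Proposal A is ranked above Proposal D on 35 ballots, Proposal D above Proposal A on 37.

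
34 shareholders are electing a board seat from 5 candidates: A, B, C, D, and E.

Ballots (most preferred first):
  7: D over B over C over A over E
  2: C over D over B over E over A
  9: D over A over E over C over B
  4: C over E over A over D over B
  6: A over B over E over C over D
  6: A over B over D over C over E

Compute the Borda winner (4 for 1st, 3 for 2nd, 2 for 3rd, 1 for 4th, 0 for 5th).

A: 7×1 + 2×0 + 9×3 + 4×2 + 6×4 + 6×4 = 90
B: 7×3 + 2×2 + 9×0 + 4×0 + 6×3 + 6×3 = 61
C: 7×2 + 2×4 + 9×1 + 4×4 + 6×1 + 6×1 = 59
D: 7×4 + 2×3 + 9×4 + 4×1 + 6×0 + 6×2 = 86
E: 7×0 + 2×1 + 9×2 + 4×3 + 6×2 + 6×0 = 44

A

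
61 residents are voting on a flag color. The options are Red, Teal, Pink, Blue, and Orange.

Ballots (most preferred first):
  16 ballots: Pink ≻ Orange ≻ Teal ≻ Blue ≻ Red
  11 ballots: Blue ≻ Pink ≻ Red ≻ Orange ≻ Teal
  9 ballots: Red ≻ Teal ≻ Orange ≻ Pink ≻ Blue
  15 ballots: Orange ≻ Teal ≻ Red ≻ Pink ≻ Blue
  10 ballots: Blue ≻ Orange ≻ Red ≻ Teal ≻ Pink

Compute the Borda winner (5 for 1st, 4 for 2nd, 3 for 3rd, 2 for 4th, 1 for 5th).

Orange

Red: 16×1 + 11×3 + 9×5 + 15×3 + 10×3 = 169
Teal: 16×3 + 11×1 + 9×4 + 15×4 + 10×2 = 175
Pink: 16×5 + 11×4 + 9×2 + 15×2 + 10×1 = 182
Blue: 16×2 + 11×5 + 9×1 + 15×1 + 10×5 = 161
Orange: 16×4 + 11×2 + 9×3 + 15×5 + 10×4 = 228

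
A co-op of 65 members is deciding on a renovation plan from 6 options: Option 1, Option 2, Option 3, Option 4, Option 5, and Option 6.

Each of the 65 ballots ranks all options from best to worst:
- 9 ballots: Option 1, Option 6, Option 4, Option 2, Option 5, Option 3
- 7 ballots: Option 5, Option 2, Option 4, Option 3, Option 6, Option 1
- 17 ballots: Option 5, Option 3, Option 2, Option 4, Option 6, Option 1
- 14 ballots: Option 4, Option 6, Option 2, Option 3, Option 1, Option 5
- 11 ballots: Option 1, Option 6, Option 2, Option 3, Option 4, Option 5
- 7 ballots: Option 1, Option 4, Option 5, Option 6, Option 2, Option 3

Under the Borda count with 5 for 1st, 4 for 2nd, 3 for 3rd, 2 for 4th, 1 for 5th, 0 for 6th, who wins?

Option 1: 9×5 + 7×0 + 17×0 + 14×1 + 11×5 + 7×5 = 149
Option 2: 9×2 + 7×4 + 17×3 + 14×3 + 11×3 + 7×1 = 179
Option 3: 9×0 + 7×2 + 17×4 + 14×2 + 11×2 + 7×0 = 132
Option 4: 9×3 + 7×3 + 17×2 + 14×5 + 11×1 + 7×4 = 191
Option 5: 9×1 + 7×5 + 17×5 + 14×0 + 11×0 + 7×3 = 150
Option 6: 9×4 + 7×1 + 17×1 + 14×4 + 11×4 + 7×2 = 174

Option 4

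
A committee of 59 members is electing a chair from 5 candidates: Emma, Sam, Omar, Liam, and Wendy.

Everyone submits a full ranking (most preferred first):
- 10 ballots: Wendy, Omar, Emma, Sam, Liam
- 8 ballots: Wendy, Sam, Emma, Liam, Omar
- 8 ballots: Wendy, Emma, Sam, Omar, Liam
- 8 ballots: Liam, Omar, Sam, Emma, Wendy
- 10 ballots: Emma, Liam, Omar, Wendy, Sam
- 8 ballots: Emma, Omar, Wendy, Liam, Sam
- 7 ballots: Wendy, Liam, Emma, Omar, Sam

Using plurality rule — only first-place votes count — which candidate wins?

Wendy

First-place votes: Emma 18, Sam 0, Omar 0, Liam 8, Wendy 33.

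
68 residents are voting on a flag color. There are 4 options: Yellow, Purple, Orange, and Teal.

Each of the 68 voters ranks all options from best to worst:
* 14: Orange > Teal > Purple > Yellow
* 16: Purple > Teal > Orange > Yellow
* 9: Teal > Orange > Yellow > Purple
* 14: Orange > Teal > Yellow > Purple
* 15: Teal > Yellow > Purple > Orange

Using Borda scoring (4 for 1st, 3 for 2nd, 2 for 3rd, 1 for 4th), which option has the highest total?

Teal

Yellow: 14×1 + 16×1 + 9×2 + 14×2 + 15×3 = 121
Purple: 14×2 + 16×4 + 9×1 + 14×1 + 15×2 = 145
Orange: 14×4 + 16×2 + 9×3 + 14×4 + 15×1 = 186
Teal: 14×3 + 16×3 + 9×4 + 14×3 + 15×4 = 228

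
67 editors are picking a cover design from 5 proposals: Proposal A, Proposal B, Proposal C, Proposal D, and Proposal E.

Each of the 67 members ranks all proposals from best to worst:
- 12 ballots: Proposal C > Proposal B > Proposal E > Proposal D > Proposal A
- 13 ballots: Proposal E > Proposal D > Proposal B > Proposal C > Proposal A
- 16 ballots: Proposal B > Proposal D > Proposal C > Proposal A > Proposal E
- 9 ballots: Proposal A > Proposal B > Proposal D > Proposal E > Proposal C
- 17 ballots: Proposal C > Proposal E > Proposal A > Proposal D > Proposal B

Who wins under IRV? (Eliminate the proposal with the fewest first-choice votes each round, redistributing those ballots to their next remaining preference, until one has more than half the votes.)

Proposal B

Round 1: Proposal A 9, Proposal B 16, Proposal C 29, Proposal D 0, Proposal E 13. Proposal D eliminated.
Round 2: Proposal A 9, Proposal B 16, Proposal C 29, Proposal E 13. Proposal A eliminated.
Round 3: Proposal B 25, Proposal C 29, Proposal E 13. Proposal E eliminated.
Round 4: Proposal B 38, Proposal C 29. Proposal B has a majority (≥34).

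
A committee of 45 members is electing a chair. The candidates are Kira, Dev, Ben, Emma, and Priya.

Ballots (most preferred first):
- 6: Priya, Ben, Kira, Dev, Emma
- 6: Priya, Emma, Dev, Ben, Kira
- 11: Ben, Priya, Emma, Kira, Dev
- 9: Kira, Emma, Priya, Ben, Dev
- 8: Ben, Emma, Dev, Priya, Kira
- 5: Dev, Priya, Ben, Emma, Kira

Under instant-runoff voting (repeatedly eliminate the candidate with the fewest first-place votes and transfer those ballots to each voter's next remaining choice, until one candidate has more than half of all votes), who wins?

Priya

Round 1: Kira 9, Dev 5, Ben 19, Emma 0, Priya 12. Emma eliminated.
Round 2: Kira 9, Dev 5, Ben 19, Priya 12. Dev eliminated.
Round 3: Kira 9, Ben 19, Priya 17. Kira eliminated.
Round 4: Ben 19, Priya 26. Priya has a majority (≥23).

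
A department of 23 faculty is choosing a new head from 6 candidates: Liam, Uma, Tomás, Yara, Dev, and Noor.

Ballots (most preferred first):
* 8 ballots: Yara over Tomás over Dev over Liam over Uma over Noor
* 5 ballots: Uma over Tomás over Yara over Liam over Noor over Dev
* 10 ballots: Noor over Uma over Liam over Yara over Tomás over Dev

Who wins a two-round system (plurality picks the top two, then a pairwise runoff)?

Yara

Round 1 first-place votes: Liam 0, Uma 5, Tomás 0, Yara 8, Dev 0, Noor 10. Noor and Yara advance.
Runoff: Noor is ranked above Yara on 10 ballots, Yara above Noor on 13.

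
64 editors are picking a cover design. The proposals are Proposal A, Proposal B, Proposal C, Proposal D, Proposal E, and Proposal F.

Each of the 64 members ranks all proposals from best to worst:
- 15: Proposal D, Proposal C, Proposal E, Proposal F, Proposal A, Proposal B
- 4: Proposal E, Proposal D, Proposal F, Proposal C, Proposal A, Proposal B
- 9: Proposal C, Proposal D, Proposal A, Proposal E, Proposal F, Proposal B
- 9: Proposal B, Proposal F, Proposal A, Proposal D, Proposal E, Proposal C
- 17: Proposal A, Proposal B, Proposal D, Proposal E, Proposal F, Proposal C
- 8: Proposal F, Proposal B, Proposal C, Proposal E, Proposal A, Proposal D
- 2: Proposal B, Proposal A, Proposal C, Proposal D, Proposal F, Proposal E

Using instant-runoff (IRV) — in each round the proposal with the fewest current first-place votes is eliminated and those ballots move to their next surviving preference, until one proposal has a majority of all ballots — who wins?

Proposal B

Round 1: Proposal A 17, Proposal B 11, Proposal C 9, Proposal D 15, Proposal E 4, Proposal F 8. Proposal E eliminated.
Round 2: Proposal A 17, Proposal B 11, Proposal C 9, Proposal D 19, Proposal F 8. Proposal F eliminated.
Round 3: Proposal A 17, Proposal B 19, Proposal C 9, Proposal D 19. Proposal C eliminated.
Round 4: Proposal A 17, Proposal B 19, Proposal D 28. Proposal A eliminated.
Round 5: Proposal B 36, Proposal D 28. Proposal B has a majority (≥33).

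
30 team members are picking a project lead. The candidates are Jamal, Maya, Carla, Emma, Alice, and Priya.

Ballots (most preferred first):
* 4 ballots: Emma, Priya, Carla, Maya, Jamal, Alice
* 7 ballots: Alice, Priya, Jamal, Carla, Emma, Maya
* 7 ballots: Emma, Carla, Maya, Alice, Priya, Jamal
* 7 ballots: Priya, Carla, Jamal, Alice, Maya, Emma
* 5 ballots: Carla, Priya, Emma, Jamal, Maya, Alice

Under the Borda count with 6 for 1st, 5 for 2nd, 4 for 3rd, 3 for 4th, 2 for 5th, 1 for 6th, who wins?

Jamal: 4×2 + 7×4 + 7×1 + 7×4 + 5×3 = 86
Maya: 4×3 + 7×1 + 7×4 + 7×2 + 5×2 = 71
Carla: 4×4 + 7×3 + 7×5 + 7×5 + 5×6 = 137
Emma: 4×6 + 7×2 + 7×6 + 7×1 + 5×4 = 107
Alice: 4×1 + 7×6 + 7×3 + 7×3 + 5×1 = 93
Priya: 4×5 + 7×5 + 7×2 + 7×6 + 5×5 = 136

Carla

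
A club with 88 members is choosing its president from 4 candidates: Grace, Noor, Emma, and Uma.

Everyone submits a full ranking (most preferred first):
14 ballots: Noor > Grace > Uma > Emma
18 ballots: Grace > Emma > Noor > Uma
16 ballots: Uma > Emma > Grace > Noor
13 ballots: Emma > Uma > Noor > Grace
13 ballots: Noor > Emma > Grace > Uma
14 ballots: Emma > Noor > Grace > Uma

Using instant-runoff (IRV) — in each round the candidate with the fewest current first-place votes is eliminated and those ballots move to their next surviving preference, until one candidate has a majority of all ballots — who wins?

Emma

Round 1: Grace 18, Noor 27, Emma 27, Uma 16. Uma eliminated.
Round 2: Grace 18, Noor 27, Emma 43. Grace eliminated.
Round 3: Noor 27, Emma 61. Emma has a majority (≥45).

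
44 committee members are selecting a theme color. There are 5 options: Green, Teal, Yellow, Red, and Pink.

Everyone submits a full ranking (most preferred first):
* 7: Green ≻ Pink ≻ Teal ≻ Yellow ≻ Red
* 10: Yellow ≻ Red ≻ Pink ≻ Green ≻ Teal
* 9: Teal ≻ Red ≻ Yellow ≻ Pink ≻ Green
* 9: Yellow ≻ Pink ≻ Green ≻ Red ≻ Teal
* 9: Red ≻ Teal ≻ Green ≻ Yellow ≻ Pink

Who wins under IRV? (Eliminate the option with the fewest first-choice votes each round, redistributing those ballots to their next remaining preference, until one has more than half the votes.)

Teal

Round 1: Green 7, Teal 9, Yellow 19, Red 9, Pink 0. Pink eliminated.
Round 2: Green 7, Teal 9, Yellow 19, Red 9. Green eliminated.
Round 3: Teal 16, Yellow 19, Red 9. Red eliminated.
Round 4: Teal 25, Yellow 19. Teal has a majority (≥23).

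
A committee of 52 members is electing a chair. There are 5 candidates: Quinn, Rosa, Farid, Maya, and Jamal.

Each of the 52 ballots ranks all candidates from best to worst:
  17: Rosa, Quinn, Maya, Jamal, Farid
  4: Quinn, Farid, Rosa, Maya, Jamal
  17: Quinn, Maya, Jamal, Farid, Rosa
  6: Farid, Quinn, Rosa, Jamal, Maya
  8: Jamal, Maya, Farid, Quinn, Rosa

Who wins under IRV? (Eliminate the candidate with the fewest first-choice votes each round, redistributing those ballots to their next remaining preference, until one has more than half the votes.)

Round 1: Quinn 21, Rosa 17, Farid 6, Maya 0, Jamal 8. Maya eliminated.
Round 2: Quinn 21, Rosa 17, Farid 6, Jamal 8. Farid eliminated.
Round 3: Quinn 27, Rosa 17, Jamal 8. Quinn has a majority (≥27).

Quinn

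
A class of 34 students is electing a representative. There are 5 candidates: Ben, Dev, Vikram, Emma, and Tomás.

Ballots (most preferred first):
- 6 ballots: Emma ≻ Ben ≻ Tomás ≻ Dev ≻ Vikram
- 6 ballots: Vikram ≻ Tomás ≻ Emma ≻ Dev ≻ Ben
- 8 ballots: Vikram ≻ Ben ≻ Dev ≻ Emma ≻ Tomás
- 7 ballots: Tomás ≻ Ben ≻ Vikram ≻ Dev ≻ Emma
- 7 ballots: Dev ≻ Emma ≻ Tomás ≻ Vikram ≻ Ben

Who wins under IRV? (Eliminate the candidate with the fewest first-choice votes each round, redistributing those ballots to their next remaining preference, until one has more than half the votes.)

Round 1: Ben 0, Dev 7, Vikram 14, Emma 6, Tomás 7. Ben eliminated.
Round 2: Dev 7, Vikram 14, Emma 6, Tomás 7. Emma eliminated.
Round 3: Dev 7, Vikram 14, Tomás 13. Dev eliminated.
Round 4: Vikram 14, Tomás 20. Tomás has a majority (≥18).

Tomás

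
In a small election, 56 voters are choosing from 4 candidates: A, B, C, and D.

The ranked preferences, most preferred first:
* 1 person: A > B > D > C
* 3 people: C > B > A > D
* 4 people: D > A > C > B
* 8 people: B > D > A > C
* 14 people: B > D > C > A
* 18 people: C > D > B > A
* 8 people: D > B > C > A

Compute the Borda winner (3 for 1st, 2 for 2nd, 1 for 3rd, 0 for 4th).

A: 1×3 + 3×1 + 4×2 + 8×1 + 14×0 + 18×0 + 8×0 = 22
B: 1×2 + 3×2 + 4×0 + 8×3 + 14×3 + 18×1 + 8×2 = 108
C: 1×0 + 3×3 + 4×1 + 8×0 + 14×1 + 18×3 + 8×1 = 89
D: 1×1 + 3×0 + 4×3 + 8×2 + 14×2 + 18×2 + 8×3 = 117

D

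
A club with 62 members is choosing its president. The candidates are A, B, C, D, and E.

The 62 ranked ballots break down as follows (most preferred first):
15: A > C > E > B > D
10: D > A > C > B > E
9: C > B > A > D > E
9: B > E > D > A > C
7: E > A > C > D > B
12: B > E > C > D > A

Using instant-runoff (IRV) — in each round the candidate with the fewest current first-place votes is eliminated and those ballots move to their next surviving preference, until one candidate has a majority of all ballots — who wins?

Round 1: A 15, B 21, C 9, D 10, E 7. E eliminated.
Round 2: A 22, B 21, C 9, D 10. C eliminated.
Round 3: A 22, B 30, D 10. D eliminated.
Round 4: A 32, B 30. A has a majority (≥32).

A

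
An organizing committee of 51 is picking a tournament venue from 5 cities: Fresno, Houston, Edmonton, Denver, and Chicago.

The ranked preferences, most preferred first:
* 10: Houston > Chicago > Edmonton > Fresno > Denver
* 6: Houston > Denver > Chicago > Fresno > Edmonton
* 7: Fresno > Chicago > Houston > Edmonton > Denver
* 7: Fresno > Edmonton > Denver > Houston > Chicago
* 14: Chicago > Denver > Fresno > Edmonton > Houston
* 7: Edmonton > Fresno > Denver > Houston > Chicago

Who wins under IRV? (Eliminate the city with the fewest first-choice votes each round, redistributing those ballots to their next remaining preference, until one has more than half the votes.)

Round 1: Fresno 14, Houston 16, Edmonton 7, Denver 0, Chicago 14. Denver eliminated.
Round 2: Fresno 14, Houston 16, Edmonton 7, Chicago 14. Edmonton eliminated.
Round 3: Fresno 21, Houston 16, Chicago 14. Chicago eliminated.
Round 4: Fresno 35, Houston 16. Fresno has a majority (≥26).

Fresno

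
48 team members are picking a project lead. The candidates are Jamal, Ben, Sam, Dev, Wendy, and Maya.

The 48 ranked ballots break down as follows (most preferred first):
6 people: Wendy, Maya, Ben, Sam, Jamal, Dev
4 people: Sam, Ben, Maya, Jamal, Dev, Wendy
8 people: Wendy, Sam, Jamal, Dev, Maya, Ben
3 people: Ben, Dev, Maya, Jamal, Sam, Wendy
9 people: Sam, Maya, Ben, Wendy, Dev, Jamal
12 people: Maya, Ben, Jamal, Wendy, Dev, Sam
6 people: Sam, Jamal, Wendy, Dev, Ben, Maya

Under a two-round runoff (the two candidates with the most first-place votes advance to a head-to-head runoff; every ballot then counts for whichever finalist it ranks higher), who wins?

Round 1 first-place votes: Jamal 0, Ben 3, Sam 19, Dev 0, Wendy 14, Maya 12. Sam and Wendy advance.
Runoff: Sam is ranked above Wendy on 22 ballots, Wendy above Sam on 26.

Wendy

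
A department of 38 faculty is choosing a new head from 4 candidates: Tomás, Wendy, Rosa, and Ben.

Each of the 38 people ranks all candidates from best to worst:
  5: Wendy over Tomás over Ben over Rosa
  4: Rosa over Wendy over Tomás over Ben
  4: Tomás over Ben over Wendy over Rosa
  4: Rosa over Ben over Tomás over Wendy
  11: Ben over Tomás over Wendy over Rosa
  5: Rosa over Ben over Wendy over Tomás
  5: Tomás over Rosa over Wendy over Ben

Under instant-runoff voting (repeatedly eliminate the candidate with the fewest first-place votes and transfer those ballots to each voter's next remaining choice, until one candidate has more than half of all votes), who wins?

Tomás

Round 1: Tomás 9, Wendy 5, Rosa 13, Ben 11. Wendy eliminated.
Round 2: Tomás 14, Rosa 13, Ben 11. Ben eliminated.
Round 3: Tomás 25, Rosa 13. Tomás has a majority (≥20).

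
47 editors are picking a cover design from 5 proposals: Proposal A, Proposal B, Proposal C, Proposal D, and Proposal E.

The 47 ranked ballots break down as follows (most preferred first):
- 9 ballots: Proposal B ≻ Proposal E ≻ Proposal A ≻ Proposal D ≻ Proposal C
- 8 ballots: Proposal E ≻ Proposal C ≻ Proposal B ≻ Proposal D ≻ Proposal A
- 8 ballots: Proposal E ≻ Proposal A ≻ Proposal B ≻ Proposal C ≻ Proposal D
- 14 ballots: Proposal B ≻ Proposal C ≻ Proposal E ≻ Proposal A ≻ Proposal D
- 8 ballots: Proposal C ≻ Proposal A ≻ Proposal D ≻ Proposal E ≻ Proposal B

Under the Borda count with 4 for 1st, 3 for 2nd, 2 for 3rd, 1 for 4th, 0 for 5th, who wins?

Proposal A: 9×2 + 8×0 + 8×3 + 14×1 + 8×3 = 80
Proposal B: 9×4 + 8×2 + 8×2 + 14×4 + 8×0 = 124
Proposal C: 9×0 + 8×3 + 8×1 + 14×3 + 8×4 = 106
Proposal D: 9×1 + 8×1 + 8×0 + 14×0 + 8×2 = 33
Proposal E: 9×3 + 8×4 + 8×4 + 14×2 + 8×1 = 127

Proposal E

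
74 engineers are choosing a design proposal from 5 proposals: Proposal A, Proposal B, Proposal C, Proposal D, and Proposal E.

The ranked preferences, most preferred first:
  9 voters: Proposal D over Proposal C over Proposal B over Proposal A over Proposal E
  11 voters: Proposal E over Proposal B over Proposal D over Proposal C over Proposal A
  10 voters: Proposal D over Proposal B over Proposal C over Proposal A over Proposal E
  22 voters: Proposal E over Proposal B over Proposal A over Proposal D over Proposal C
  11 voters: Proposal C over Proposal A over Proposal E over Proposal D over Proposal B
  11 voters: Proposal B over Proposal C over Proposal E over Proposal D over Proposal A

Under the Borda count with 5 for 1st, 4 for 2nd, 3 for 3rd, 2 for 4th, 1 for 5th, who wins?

Proposal A: 9×2 + 11×1 + 10×2 + 22×3 + 11×4 + 11×1 = 170
Proposal B: 9×3 + 11×4 + 10×4 + 22×4 + 11×1 + 11×5 = 265
Proposal C: 9×4 + 11×2 + 10×3 + 22×1 + 11×5 + 11×4 = 209
Proposal D: 9×5 + 11×3 + 10×5 + 22×2 + 11×2 + 11×2 = 216
Proposal E: 9×1 + 11×5 + 10×1 + 22×5 + 11×3 + 11×3 = 250

Proposal B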